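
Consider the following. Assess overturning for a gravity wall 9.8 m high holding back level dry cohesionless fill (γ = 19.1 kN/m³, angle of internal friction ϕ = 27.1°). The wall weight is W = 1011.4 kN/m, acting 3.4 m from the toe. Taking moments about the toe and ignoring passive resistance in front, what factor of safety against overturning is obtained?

3.07

K_a = tan²(45° − 27.1°/2) = 0.3741.
P_a = ½K_aγH² = 0.5×0.3741×19.1×9.8² = 343.1 kN/m, acting at H/3 = 3.267 m above the base.
Overturning moment M_o = P_a × H/3 = 343.1 × 3.267 = 1121.
Resisting moment M_r = W × 3.4 = 1011.4 × 3.4 = 3439.
FS_overturning = M_r/M_o = 3439/1121 = 3.068.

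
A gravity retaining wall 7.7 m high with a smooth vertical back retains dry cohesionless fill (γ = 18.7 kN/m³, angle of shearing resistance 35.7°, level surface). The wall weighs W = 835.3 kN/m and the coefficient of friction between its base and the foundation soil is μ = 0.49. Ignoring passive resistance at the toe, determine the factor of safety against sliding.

2.81

K_a = tan²(45° − 35.7°/2) = 0.2630.
P_a = ½K_aγH² = 0.5×0.2630×18.7×7.7² = 145.8 kN/m, acting at H/3 = 2.567 m above the base.
FS_sliding = μW / P_a = 0.49×835.3 / 145.8 = 2.807.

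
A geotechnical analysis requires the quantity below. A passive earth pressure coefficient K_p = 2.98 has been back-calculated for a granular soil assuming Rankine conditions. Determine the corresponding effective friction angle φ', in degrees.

K_p = (1+sin φ)/(1−sin φ) ⇒ sin φ = (K_p − 1)/(K_p + 1) = 0.4975.
φ = arcsin(0.4975) = 29.83°.

29.8°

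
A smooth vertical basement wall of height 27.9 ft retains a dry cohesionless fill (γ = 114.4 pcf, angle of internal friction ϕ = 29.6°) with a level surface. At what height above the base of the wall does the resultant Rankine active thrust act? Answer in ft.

9.30 ft

K_a = 0.3387.
The pressure distribution is triangular, so the resultant acts at H/3 above the base = 27.9/3 = 9.300 ft.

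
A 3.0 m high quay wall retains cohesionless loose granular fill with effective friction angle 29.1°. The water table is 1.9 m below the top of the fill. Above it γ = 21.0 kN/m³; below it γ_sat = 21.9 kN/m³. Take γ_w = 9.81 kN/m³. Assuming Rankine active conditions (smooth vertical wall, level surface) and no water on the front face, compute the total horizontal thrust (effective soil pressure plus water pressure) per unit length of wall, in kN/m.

K_a = tan²(45° − φ/2) = 0.3456.
γ' = 21.9 − 9.81 = 12.09 kN/m³. Depth below WT = 1.1 m.
σ'_h at WT = K_a γ d_w = 13.79 kPa; at base = 13.79 + K_a γ' × 1.1 = 18.39 kPa.
P₁ (0–1.9 m) = ½×13.79×1.9 = 13.10. P₂ (1.9–3.0 m) = ½(13.79+18.39)×1.1 = 17.70.
P_w = ½ γ_w h₂² = 0.5×9.81×1.1² = 5.935. Total = 13.10+17.70+5.935 = 36.73 kN/m.

36.7 kN/m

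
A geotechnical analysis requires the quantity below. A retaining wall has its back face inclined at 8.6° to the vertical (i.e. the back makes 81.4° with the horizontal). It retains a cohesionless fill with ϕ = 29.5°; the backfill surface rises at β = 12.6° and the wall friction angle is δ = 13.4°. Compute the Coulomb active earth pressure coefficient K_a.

K_a = sin²(α+φ) / [sin²α · sin(α−δ) · (1 + √{sin(φ+δ)sin(φ−β) / (sin(α−δ)sin(α+β))})²].
With α = 81.4°, φ = 29.5°, δ = 13.4°, β = 12.6°: K_a = 0.4501.

0.450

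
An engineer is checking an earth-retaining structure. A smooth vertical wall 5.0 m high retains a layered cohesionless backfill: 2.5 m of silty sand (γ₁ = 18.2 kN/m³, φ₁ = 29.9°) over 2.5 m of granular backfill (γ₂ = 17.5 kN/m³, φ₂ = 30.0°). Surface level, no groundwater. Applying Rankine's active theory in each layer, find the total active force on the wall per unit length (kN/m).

75.2 kN/m

K_a1 = tan²(45°−29.9°/2) = 0.3347; K_a2 = tan²(45°−30.0°/2) = 0.3333.
Layer 1: σ at base = K_a1 γ₁ h₁ = 15.23 kPa; P₁ = ½×15.23×2.5 = 19.03.
Layer 2: σ_v at top = γ₁h₁ = 45.50; σ_h top = K_a2×45.50 = 15.17; σ_h base = K_a2×(45.50+17.5×2.5) = 29.75.
P₂ = ½(15.17+29.75)×2.5 = 56.15. Total P_a = 19.03+56.15 = 75.18 kN/m.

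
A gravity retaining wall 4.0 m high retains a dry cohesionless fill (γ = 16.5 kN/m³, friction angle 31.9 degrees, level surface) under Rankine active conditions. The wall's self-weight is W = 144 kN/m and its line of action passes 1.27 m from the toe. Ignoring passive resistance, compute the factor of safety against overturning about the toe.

3.37

K_a = tan²(45° − 31.9°/2) = 0.3085.
P_a = ½K_aγH² = 0.5×0.3085×16.5×4.0² = 40.73 kN/m, acting at H/3 = 1.333 m above the base.
Overturning moment M_o = P_a × H/3 = 40.73 × 1.333 = 54.30.
Resisting moment M_r = W × 1.27 = 144 × 1.27 = 182.9.
FS_overturning = M_r/M_o = 182.9/54.30 = 3.368.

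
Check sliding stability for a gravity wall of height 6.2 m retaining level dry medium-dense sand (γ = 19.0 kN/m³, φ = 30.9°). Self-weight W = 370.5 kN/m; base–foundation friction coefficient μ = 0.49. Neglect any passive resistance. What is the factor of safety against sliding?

1.55

K_a = tan²(45° − 30.9°/2) = 0.3214.
P_a = ½K_aγH² = 0.5×0.3214×19.0×6.2² = 117.4 kN/m, acting at H/3 = 2.067 m above the base.
FS_sliding = μW / P_a = 0.49×370.5 / 117.4 = 1.547.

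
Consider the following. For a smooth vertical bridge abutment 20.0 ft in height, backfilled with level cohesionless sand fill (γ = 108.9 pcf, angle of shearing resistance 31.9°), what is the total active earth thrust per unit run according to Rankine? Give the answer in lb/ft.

K_a = tan²(45° − φ/2) = 0.3085.
P_a = ½ K_a γ H² = 0.5 × 0.3085 × 108.9 × 20.0² = 6720 lb/ft.

6720 lb/ft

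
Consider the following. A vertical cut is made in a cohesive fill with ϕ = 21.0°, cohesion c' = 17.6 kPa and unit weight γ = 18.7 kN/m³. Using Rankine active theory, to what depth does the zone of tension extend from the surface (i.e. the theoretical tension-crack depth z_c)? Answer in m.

K_a = tan²(45° − 21.0°/2) = 0.4724; √K_a = 0.6873.
The active pressure is zero where K_a γ z = 2c√K_a, so z_c = 2c/(γ√K_a) = 2×17.6/(18.7×0.6873) = 2.739 m.

2.74 m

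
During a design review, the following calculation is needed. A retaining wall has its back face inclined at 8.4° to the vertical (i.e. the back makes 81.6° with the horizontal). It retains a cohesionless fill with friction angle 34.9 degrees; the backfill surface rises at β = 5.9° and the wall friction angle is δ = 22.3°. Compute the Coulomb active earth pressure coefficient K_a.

K_a = sin²(α+φ) / [sin²α · sin(α−δ) · (1 + √{sin(φ+δ)sin(φ−β) / (sin(α−δ)sin(α+β))})²].
With α = 81.6°, φ = 34.9°, δ = 22.3°, β = 5.9°: K_a = 0.3337.

0.334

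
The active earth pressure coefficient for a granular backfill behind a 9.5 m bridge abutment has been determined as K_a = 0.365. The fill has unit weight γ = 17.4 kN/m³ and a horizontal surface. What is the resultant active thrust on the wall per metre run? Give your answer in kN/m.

287 kN/m

P = ½ K_a γ H² = 0.5 × 0.365 × 17.4 × 9.5² = 286.6 kN/m.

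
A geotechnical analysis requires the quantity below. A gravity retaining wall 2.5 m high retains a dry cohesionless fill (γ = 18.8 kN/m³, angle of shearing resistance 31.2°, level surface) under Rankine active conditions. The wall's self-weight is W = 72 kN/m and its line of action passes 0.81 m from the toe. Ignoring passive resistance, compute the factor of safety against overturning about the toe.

3.75

K_a = tan²(45° − 31.2°/2) = 0.3175.
P_a = ½K_aγH² = 0.5×0.3175×18.8×2.5² = 18.65 kN/m, acting at H/3 = 0.8333 m above the base.
Overturning moment M_o = P_a × H/3 = 18.65 × 0.8333 = 15.54.
Resisting moment M_r = W × 0.81 = 72 × 0.81 = 58.32.
FS_overturning = M_r/M_o = 58.32/15.54 = 3.752.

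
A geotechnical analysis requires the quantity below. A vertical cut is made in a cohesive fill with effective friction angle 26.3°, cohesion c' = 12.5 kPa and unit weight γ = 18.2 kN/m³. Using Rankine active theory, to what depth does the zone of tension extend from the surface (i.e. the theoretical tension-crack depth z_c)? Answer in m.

K_a = tan²(45° − 26.3°/2) = 0.3859; √K_a = 0.6212.
The active pressure is zero where K_a γ z = 2c√K_a, so z_c = 2c/(γ√K_a) = 2×12.5/(18.2×0.6212) = 2.211 m.

2.21 m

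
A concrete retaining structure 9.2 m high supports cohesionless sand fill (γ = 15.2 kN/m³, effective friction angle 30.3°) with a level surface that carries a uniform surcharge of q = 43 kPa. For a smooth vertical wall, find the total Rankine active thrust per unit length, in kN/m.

342 kN/m

K_a = tan²(45° − φ/2) = 0.3293.
Soil triangle: ½ K_a γ H² = 0.5×0.3293×15.2×9.2² = 211.8 kN/m.
Surcharge rectangle: K_a q H = 0.3293×43×9.2 = 130.3 kN/m.
Total = 211.8 + 130.3 = 342.1 kN/m.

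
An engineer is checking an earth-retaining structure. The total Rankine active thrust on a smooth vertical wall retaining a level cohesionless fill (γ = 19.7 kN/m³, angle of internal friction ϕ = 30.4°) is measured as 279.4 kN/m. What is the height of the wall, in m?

9.30 m

K_a = 0.3280. P_a = ½ K_a γ H² ⇒ H = √(2P_a/(K_a γ)).
H = √(2×279.4/(0.3280×19.7)) = 9.300 m.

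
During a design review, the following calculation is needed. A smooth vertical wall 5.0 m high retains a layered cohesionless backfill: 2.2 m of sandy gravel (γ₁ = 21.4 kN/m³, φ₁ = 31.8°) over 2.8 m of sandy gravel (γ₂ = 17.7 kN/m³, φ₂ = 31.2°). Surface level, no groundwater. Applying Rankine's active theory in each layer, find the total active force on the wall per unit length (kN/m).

K_a1 = tan²(45°−31.8°/2) = 0.3098; K_a2 = tan²(45°−31.2°/2) = 0.3175.
Layer 1: σ at base = K_a1 γ₁ h₁ = 14.59 kPa; P₁ = ½×14.59×2.2 = 16.04.
Layer 2: σ_v at top = γ₁h₁ = 47.08; σ_h top = K_a2×47.08 = 14.95; σ_h base = K_a2×(47.08+17.7×2.8) = 30.68.
P₂ = ½(14.95+30.68)×2.8 = 63.88. Total P_a = 16.04+63.88 = 79.93 kN/m.

79.9 kN/m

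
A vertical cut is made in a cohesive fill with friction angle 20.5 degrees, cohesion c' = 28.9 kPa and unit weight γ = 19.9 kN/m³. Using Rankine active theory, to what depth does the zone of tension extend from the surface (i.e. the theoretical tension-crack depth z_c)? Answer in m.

K_a = tan²(45° − 20.5°/2) = 0.4813; √K_a = 0.6937.
The active pressure is zero where K_a γ z = 2c√K_a, so z_c = 2c/(γ√K_a) = 2×28.9/(19.9×0.6937) = 4.187 m.

4.19 m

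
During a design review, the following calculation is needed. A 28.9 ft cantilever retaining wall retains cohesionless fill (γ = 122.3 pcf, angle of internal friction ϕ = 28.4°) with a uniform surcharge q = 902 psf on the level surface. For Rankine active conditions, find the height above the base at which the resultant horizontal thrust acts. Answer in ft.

11.3 ft

K_a = 0.3554.
Triangular part P₁ = ½K_aγH² = 18150 at H/3 = 9.633 ft; rectangular part P₂ = K_a q H = 9263 at H/2 = 14.45 ft.
ȳ = (P₁·9.633 + P₂·14.45)/(P₁+P₂) = 11.26 ft.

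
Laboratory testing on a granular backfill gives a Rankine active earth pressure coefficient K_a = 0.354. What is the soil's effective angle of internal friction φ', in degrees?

28.5°

K_a = tan²(45° − φ/2) ⇒ 45° − φ/2 = arctan(√0.354) = 30.75°.
φ = 2(45° − 30.75°) = 28.50°.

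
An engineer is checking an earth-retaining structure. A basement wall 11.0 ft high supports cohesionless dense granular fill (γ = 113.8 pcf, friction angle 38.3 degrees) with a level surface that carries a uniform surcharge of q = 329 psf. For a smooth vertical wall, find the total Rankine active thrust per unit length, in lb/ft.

2470 lb/ft

K_a = tan²(45° − φ/2) = 0.2347.
Soil triangle: ½ K_a γ H² = 0.5×0.2347×113.8×11.0² = 1616 lb/ft.
Surcharge rectangle: K_a q H = 0.2347×329×11.0 = 849.5 lb/ft.
Total = 1616 + 849.5 = 2466 lb/ft.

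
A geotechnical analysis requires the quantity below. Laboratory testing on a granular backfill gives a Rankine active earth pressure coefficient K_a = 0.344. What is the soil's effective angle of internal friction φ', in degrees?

29.2°

K_a = tan²(45° − φ/2) ⇒ 45° − φ/2 = arctan(√0.344) = 30.39°.
φ = 2(45° − 30.39°) = 29.22°.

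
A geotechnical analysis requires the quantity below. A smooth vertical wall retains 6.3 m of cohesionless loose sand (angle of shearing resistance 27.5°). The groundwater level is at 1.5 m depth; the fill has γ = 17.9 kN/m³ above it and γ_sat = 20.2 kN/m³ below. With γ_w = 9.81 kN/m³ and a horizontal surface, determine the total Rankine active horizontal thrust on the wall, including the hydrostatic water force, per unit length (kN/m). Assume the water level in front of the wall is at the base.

K_a = tan²(45° − φ/2) = 0.3682.
γ' = 20.2 − 9.81 = 10.39 kN/m³. Depth below WT = 4.8 m.
σ'_h at WT = K_a γ d_w = 9.887 kPa; at base = 9.887 + K_a γ' × 4.8 = 28.25 kPa.
P₁ (0–1.5 m) = ½×9.887×1.5 = 7.415. P₂ (1.5–6.3 m) = ½(9.887+28.25)×4.8 = 91.53.
P_w = ½ γ_w h₂² = 0.5×9.81×4.8² = 113.0. Total = 7.415+91.53+113.0 = 212.0 kN/m.

212 kN/m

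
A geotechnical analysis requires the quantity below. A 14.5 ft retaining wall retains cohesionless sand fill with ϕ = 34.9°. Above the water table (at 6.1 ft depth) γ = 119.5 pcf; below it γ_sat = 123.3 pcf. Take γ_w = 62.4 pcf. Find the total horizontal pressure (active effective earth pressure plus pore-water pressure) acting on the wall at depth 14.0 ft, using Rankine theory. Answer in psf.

K_a = (1 − sin φ)/(1 + sin φ) = 0.2721.
γ' = 123.3 − 62.4 = 60.90 pcf.
Effective vertical stress at 14.0 ft: σ'_v = 119.5×6.1 + 60.90×7.90 = 1210 psf.
σ'_h = K_a σ'_v = 0.2721 × 1210 = 329.3 psf; u = γ_w × 7.90 = 493.0 psf.
Total σ_h = 329.3 + 493.0 = 822.3 psf.

822 psf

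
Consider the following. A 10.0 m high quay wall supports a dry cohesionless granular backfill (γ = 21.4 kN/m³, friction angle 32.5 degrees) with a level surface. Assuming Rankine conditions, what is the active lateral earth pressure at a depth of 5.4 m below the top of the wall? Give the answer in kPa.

K_a = (1 − sin φ)/(1 + sin φ) = 0.3010.
σ_h = K_a γ z = 0.3010 × 21.4 × 5.4 = 34.78 kPa.

34.8 kPa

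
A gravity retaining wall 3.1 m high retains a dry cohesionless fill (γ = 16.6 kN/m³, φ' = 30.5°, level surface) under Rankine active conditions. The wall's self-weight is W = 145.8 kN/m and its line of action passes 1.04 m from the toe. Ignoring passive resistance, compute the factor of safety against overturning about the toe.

5.63

K_a = tan²(45° − 30.5°/2) = 0.3267.
P_a = ½K_aγH² = 0.5×0.3267×16.6×3.1² = 26.06 kN/m, acting at H/3 = 1.033 m above the base.
Overturning moment M_o = P_a × H/3 = 26.06 × 1.033 = 26.92.
Resisting moment M_r = W × 1.04 = 145.8 × 1.04 = 151.6.
FS_overturning = M_r/M_o = 151.6/26.92 = 5.632.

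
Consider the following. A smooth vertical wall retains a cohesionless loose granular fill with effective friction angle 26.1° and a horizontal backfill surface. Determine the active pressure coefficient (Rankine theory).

K_a = (1 − sin φ)/(1 + sin φ) = (1 − sin 26.1°)/(1 + sin 26.1°) = 0.3889.

0.389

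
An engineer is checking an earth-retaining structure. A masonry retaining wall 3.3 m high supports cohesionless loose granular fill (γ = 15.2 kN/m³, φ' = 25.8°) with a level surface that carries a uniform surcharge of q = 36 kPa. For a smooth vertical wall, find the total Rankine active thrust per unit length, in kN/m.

K_a = tan²(45° − φ/2) = 0.3935.
Soil triangle: ½ K_a γ H² = 0.5×0.3935×15.2×3.3² = 32.57 kN/m.
Surcharge rectangle: K_a q H = 0.3935×36×3.3 = 46.75 kN/m.
Total = 32.57 + 46.75 = 79.32 kN/m.

79.3 kN/m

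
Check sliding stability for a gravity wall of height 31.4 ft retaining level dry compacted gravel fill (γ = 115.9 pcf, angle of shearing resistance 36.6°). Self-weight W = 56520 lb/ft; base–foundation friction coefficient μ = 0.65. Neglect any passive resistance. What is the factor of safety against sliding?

2.54

K_a = tan²(45° − 36.6°/2) = 0.2530.
P_a = ½K_aγH² = 0.5×0.2530×115.9×31.4² = 14450 lb/ft, acting at H/3 = 10.47 ft above the base.
FS_sliding = μW / P_a = 0.65×56520 / 14450 = 2.542.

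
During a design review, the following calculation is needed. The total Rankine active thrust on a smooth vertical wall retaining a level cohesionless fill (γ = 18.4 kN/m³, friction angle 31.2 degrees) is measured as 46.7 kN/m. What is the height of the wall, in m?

4.00 m

K_a = 0.3175. P_a = ½ K_a γ H² ⇒ H = √(2P_a/(K_a γ)).
H = √(2×46.7/(0.3175×18.4)) = 3.998 m.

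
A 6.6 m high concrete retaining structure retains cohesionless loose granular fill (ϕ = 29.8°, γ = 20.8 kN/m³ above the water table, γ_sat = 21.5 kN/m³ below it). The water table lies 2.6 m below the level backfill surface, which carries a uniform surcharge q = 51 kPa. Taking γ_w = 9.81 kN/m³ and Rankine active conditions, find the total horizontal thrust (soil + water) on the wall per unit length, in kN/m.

K_a = tan²(45° − φ/2) = 0.3360.
γ' = 21.5 − 9.81 = 11.69 kN/m³. h₂ = H − d_w = 4.0 m.
σ'_h: at surface K_a·q = 17.14; at WT K_a(q+γd_w) = 35.31; at base K_a(q+γd_w+γ'h₂) = 51.02 kPa.
P₁ = ½(17.14+35.31)×2.6 = 68.18; P₂ = ½(35.31+51.02)×4.0 = 172.7; P_w = ½γ_w h₂² = 78.48.
Total = 68.18+172.7+78.48 = 319.3 kN/m.

319 kN/m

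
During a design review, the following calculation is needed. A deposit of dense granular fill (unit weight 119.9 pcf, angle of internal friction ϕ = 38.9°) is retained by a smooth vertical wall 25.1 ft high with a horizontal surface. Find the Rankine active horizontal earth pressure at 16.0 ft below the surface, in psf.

438 psf

K_a = (1 − sin φ)/(1 + sin φ) = 0.2285.
σ_h = K_a γ z = 0.2285 × 119.9 × 16.0 = 438.4 psf.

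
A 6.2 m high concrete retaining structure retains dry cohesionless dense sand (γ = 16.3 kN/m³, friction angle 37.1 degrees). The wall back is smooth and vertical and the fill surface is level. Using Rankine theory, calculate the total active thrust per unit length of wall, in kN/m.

K_a = tan²(45° − φ/2) = 0.2475.
P_a = ½ K_a γ H² = 0.5 × 0.2475 × 16.3 × 6.2² = 77.54 kN/m.

77.5 kN/m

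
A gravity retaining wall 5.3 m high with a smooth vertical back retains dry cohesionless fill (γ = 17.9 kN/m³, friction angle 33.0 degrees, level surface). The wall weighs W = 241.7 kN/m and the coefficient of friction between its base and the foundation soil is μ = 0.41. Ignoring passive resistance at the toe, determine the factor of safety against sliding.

1.34

K_a = tan²(45° − 33.0°/2) = 0.2948.
P_a = ½K_aγH² = 0.5×0.2948×17.9×5.3² = 74.11 kN/m, acting at H/3 = 1.767 m above the base.
FS_sliding = μW / P_a = 0.41×241.7 / 74.11 = 1.337.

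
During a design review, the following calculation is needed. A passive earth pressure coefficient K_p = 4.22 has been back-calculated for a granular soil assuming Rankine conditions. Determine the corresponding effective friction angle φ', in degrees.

38.1°

K_p = (1+sin φ)/(1−sin φ) ⇒ sin φ = (K_p − 1)/(K_p + 1) = 0.6169.
φ = arcsin(0.6169) = 38.09°.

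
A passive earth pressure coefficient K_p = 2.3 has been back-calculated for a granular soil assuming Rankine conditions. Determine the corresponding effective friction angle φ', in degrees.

K_p = (1+sin φ)/(1−sin φ) ⇒ sin φ = (K_p − 1)/(K_p + 1) = 0.3939.
φ = arcsin(0.3939) = 23.20°.

23.2°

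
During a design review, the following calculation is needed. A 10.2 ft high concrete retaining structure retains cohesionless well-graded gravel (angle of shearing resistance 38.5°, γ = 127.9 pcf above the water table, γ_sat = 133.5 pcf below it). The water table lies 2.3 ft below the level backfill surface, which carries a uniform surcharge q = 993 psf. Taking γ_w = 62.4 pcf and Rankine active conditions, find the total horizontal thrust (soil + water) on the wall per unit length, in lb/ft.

5440 lb/ft

K_a = tan²(45° − φ/2) = 0.2327.
γ' = 133.5 − 62.4 = 71.10 pcf. h₂ = H − d_w = 7.9 ft.
σ'_h: at surface K_a·q = 231.0; at WT K_a(q+γd_w) = 299.5; at base K_a(q+γd_w+γ'h₂) = 430.1 psf.
P₁ = ½(231.0+299.5)×2.3 = 610.1; P₂ = ½(299.5+430.1)×7.9 = 2882; P_w = ½γ_w h₂² = 1947.
Total = 610.1+2882+1947 = 5439 lb/ft.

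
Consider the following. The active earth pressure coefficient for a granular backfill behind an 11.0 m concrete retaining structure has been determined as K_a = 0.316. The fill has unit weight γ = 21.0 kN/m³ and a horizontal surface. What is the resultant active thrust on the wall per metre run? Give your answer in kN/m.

P = ½ K_a γ H² = 0.5 × 0.316 × 21.0 × 11.0² = 401.5 kN/m.

401 kN/m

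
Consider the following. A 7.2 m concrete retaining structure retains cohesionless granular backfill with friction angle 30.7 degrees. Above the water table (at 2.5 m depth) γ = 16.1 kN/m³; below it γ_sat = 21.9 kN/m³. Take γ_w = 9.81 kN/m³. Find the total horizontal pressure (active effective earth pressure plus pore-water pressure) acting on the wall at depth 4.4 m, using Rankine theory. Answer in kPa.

39.1 kPa

K_a = (1 − sin φ)/(1 + sin φ) = 0.3240.
γ' = 21.9 − 9.81 = 12.09 kN/m³.
Effective vertical stress at 4.4 m: σ'_v = 16.1×2.5 + 12.09×1.90 = 63.22 kPa.
σ'_h = K_a σ'_v = 0.3240 × 63.22 = 20.49 kPa; u = γ_w × 1.90 = 18.64 kPa.
Total σ_h = 20.49 + 18.64 = 39.12 kPa.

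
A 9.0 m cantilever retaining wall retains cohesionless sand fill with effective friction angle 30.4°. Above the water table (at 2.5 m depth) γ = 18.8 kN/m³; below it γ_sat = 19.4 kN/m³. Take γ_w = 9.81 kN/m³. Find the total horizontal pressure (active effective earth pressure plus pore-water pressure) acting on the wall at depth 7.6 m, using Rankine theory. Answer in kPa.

81.5 kPa

K_a = (1 − sin φ)/(1 + sin φ) = 0.3280.
γ' = 19.4 − 9.81 = 9.590 kN/m³.
Effective vertical stress at 7.6 m: σ'_v = 18.8×2.5 + 9.590×5.10 = 95.91 kPa.
σ'_h = K_a σ'_v = 0.3280 × 95.91 = 31.46 kPa; u = γ_w × 5.10 = 50.03 kPa.
Total σ_h = 31.46 + 50.03 = 81.49 kPa.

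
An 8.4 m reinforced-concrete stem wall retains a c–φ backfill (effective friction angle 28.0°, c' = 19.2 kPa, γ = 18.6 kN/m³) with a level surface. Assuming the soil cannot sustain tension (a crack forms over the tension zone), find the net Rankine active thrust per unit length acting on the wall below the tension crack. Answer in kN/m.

82.7 kN/m

K_a = 0.3610; √K_a = 0.6009.
Tension-crack depth z_c = 2c/(γ√K_a) = 2×19.2/(18.6×0.6009) = 3.436 m.
σ_a at base = K_a γ H − 2c√K_a = 0.3610×18.6×8.4 − 2×19.2×0.6009 = 33.33 kPa.
P_a = ½ × 33.33 × (H − z_c) = 0.5×33.33×4.964 = 82.74 kN/m.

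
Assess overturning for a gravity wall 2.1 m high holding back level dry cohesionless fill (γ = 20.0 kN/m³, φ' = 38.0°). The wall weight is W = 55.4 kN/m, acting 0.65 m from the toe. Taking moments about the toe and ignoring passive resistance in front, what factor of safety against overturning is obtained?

K_a = tan²(45° − 38.0°/2) = 0.2379.
P_a = ½K_aγH² = 0.5×0.2379×20.0×2.1² = 10.49 kN/m, acting at H/3 = 0.7000 m above the base.
Overturning moment M_o = P_a × H/3 = 10.49 × 0.7000 = 7.343.
Resisting moment M_r = W × 0.65 = 55.4 × 0.65 = 36.01.
FS_overturning = M_r/M_o = 36.01/7.343 = 4.904.

4.90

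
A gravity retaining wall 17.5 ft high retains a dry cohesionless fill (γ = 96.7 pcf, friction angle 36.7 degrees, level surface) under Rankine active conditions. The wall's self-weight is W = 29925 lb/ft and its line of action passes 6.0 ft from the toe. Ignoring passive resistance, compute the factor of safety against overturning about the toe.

8.25

K_a = tan²(45° − 36.7°/2) = 0.2519.
P_a = ½K_aγH² = 0.5×0.2519×96.7×17.5² = 3729 lb/ft, acting at H/3 = 5.833 ft above the base.
Overturning moment M_o = P_a × H/3 = 3729 × 5.833 = 21750.
Resisting moment M_r = W × 6.0 = 29925 × 6.0 = 179600.
FS_overturning = M_r/M_o = 179600/21750 = 8.254.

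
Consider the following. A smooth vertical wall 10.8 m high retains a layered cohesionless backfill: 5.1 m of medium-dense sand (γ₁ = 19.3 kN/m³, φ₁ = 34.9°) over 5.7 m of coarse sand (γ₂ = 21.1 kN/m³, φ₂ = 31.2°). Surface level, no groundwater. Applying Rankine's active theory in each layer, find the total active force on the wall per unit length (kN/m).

355 kN/m

K_a1 = tan²(45°−34.9°/2) = 0.2721; K_a2 = tan²(45°−31.2°/2) = 0.3175.
Layer 1: σ at base = K_a1 γ₁ h₁ = 26.79 kPa; P₁ = ½×26.79×5.1 = 68.31.
Layer 2: σ_v at top = γ₁h₁ = 98.43; σ_h top = K_a2×98.43 = 31.25; σ_h base = K_a2×(98.43+21.1×5.7) = 69.44.
P₂ = ½(31.25+69.44)×5.7 = 287.0. Total P_a = 68.31+287.0 = 355.3 kN/m.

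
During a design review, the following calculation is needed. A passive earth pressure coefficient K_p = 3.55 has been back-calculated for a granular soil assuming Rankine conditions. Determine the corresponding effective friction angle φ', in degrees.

K_p = (1+sin φ)/(1−sin φ) ⇒ sin φ = (K_p − 1)/(K_p + 1) = 0.5604.
φ = arcsin(0.5604) = 34.09°.

34.1°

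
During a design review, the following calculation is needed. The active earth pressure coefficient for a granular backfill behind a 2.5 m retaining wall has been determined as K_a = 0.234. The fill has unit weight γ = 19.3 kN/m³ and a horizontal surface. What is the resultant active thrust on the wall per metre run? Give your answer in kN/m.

14.1 kN/m

P = ½ K_a γ H² = 0.5 × 0.234 × 19.3 × 2.5² = 14.11 kN/m.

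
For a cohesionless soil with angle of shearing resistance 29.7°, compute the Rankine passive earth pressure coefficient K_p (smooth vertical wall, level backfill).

K_p = (1 + sin φ)/(1 − sin φ) = tan²(45° + 29.7°/2) = 2.964.

2.96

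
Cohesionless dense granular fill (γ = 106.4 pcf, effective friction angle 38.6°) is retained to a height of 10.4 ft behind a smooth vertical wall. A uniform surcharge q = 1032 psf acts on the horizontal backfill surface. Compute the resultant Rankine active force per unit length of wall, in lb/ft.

3820 lb/ft

K_a = tan²(45° − φ/2) = 0.2316.
Soil triangle: ½ K_a γ H² = 0.5×0.2316×106.4×10.4² = 1333 lb/ft.
Surcharge rectangle: K_a q H = 0.2316×1032×10.4 = 2486 lb/ft.
Total = 1333 + 2486 = 3819 lb/ft.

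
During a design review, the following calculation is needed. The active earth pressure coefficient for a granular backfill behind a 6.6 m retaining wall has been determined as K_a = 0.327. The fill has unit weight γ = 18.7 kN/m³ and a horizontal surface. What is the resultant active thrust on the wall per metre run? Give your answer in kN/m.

133 kN/m

P = ½ K_a γ H² = 0.5 × 0.327 × 18.7 × 6.6² = 133.2 kN/m.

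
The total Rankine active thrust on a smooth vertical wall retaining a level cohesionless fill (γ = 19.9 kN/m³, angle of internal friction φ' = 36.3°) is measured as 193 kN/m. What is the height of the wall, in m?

K_a = 0.2563. P_a = ½ K_a γ H² ⇒ H = √(2P_a/(K_a γ)).
H = √(2×193/(0.2563×19.9)) = 8.700 m.

8.70 m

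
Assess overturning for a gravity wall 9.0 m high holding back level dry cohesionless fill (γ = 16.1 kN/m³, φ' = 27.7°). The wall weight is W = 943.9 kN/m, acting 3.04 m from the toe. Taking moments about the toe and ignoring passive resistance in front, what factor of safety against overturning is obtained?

4.02

K_a = tan²(45° − 27.7°/2) = 0.3653.
P_a = ½K_aγH² = 0.5×0.3653×16.1×9.0² = 238.2 kN/m, acting at H/3 = 3.000 m above the base.
Overturning moment M_o = P_a × H/3 = 238.2 × 3.000 = 714.6.
Resisting moment M_r = W × 3.04 = 943.9 × 3.04 = 2869.
FS_overturning = M_r/M_o = 2869/714.6 = 4.015.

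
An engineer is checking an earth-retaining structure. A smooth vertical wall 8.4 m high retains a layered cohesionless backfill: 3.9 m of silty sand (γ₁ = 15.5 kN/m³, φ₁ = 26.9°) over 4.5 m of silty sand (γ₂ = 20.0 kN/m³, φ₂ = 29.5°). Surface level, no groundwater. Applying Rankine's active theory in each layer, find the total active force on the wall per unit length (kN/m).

206 kN/m

K_a1 = tan²(45°−26.9°/2) = 0.3770; K_a2 = tan²(45°−29.5°/2) = 0.3401.
Layer 1: σ at base = K_a1 γ₁ h₁ = 22.79 kPa; P₁ = ½×22.79×3.9 = 44.44.
Layer 2: σ_v at top = γ₁h₁ = 60.45; σ_h top = K_a2×60.45 = 20.56; σ_h base = K_a2×(60.45+20.0×4.5) = 51.17.
P₂ = ½(20.56+51.17)×4.5 = 161.4. Total P_a = 44.44+161.4 = 205.8 kN/m.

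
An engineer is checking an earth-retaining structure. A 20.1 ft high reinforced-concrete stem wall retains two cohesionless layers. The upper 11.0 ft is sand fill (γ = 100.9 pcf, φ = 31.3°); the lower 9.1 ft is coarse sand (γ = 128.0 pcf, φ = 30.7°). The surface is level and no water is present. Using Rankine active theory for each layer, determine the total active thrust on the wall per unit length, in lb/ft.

K_a1 = tan²(45°−31.3°/2) = 0.3162; K_a2 = tan²(45°−30.7°/2) = 0.3240.
Layer 1: σ at base = K_a1 γ₁ h₁ = 351.0 psf; P₁ = ½×351.0×11.0 = 1930.
Layer 2: σ_v at top = γ₁h₁ = 1110; σ_h top = K_a2×1110 = 359.6; σ_h base = K_a2×(1110+128.0×9.1) = 737.1.
P₂ = ½(359.6+737.1)×9.1 = 4990. Total P_a = 1930+4990 = 6920 lb/ft.

6920 lb/ft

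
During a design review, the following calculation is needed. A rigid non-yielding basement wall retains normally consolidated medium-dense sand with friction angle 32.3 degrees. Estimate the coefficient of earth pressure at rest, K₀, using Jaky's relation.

K₀ = 1 − sin φ' = 1 − sin 32.3° = 0.4656.

0.466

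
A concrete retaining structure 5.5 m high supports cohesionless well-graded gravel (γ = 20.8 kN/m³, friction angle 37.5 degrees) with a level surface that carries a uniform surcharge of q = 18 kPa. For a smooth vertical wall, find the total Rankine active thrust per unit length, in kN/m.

101 kN/m

K_a = tan²(45° − φ/2) = 0.2432.
Soil triangle: ½ K_a γ H² = 0.5×0.2432×20.8×5.5² = 76.51 kN/m.
Surcharge rectangle: K_a q H = 0.2432×18×5.5 = 24.08 kN/m.
Total = 76.51 + 24.08 = 100.6 kN/m.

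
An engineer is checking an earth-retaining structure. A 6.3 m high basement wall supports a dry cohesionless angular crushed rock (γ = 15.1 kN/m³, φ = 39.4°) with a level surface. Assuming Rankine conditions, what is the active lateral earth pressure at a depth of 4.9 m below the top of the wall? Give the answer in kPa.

K_a = (1 − sin φ)/(1 + sin φ) = 0.2234.
σ_h = K_a γ z = 0.2234 × 15.1 × 4.9 = 16.53 kPa.

16.5 kPa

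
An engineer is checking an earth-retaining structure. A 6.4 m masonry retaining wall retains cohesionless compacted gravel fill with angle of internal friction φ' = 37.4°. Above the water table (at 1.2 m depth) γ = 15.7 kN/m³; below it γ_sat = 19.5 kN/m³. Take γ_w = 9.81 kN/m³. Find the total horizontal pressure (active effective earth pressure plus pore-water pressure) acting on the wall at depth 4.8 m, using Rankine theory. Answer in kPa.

48.4 kPa

K_a = (1 − sin φ)/(1 + sin φ) = 0.2443.
γ' = 19.5 − 9.81 = 9.690 kN/m³.
Effective vertical stress at 4.8 m: σ'_v = 15.7×1.2 + 9.690×3.60 = 53.72 kPa.
σ'_h = K_a σ'_v = 0.2443 × 53.72 = 13.12 kPa; u = γ_w × 3.60 = 35.32 kPa.
Total σ_h = 13.12 + 35.32 = 48.44 kPa.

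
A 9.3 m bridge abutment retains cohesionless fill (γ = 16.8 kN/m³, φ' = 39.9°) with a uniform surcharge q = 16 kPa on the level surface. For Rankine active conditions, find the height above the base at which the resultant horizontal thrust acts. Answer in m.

K_a = 0.2184.
Triangular part P₁ = ½K_aγH² = 158.7 at H/3 = 3.100 m; rectangular part P₂ = K_a q H = 32.50 at H/2 = 4.650 m.
ȳ = (P₁·3.100 + P₂·4.650)/(P₁+P₂) = 3.363 m.

3.36 m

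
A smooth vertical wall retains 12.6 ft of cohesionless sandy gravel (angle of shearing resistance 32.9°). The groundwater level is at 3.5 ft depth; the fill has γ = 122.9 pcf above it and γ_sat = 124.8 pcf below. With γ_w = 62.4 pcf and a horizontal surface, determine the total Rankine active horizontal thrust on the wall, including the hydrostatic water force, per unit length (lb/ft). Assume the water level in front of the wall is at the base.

K_a = tan²(45° − φ/2) = 0.2960.
γ' = 124.8 − 62.4 = 62.40 pcf. Depth below WT = 9.1 ft.
σ'_h at WT = K_a γ d_w = 127.3 psf; at base = 127.3 + K_a γ' × 9.1 = 295.4 psf.
P₁ (0–3.5 ft) = ½×127.3×3.5 = 222.8. P₂ (3.5–12.6 ft) = ½(127.3+295.4)×9.1 = 1924.
P_w = ½ γ_w h₂² = 0.5×62.4×9.1² = 2584. Total = 222.8+1924+2584 = 4730 lb/ft.

4730 lb/ft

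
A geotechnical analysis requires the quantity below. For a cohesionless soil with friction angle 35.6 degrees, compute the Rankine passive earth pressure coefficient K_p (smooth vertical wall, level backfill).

3.79

K_p = (1 + sin φ)/(1 − sin φ) = tan²(45° + 35.6°/2) = 3.786.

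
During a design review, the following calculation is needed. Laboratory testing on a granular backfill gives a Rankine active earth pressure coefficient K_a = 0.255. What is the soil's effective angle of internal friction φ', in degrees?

36.4°

K_a = tan²(45° − φ/2) ⇒ 45° − φ/2 = arctan(√0.255) = 26.79°.
φ = 2(45° − 26.79°) = 36.41°.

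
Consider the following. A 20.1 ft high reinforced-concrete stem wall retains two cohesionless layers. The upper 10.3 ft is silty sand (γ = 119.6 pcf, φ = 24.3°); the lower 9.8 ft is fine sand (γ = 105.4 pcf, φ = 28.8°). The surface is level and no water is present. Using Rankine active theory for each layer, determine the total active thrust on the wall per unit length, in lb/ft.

K_a1 = tan²(45°−24.3°/2) = 0.4169; K_a2 = tan²(45°−28.8°/2) = 0.3498.
Layer 1: σ at base = K_a1 γ₁ h₁ = 513.6 psf; P₁ = ½×513.6×10.3 = 2645.
Layer 2: σ_v at top = γ₁h₁ = 1232; σ_h top = K_a2×1232 = 430.9; σ_h base = K_a2×(1232+105.4×9.8) = 792.1.
P₂ = ½(430.9+792.1)×9.8 = 5993. Total P_a = 2645+5993 = 8638 lb/ft.

8640 lb/ft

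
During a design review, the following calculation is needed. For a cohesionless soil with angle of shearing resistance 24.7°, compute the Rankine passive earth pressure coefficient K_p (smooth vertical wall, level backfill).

K_p = (1 + sin φ)/(1 − sin φ) = tan²(45° + 24.7°/2) = 2.436.

2.44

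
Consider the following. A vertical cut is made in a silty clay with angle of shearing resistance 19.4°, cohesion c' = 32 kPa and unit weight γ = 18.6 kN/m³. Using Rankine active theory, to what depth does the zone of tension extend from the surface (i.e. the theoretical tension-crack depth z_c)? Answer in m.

4.86 m

K_a = tan²(45° − 19.4°/2) = 0.5013; √K_a = 0.7080.
The active pressure is zero where K_a γ z = 2c√K_a, so z_c = 2c/(γ√K_a) = 2×32/(18.6×0.7080) = 4.860 m.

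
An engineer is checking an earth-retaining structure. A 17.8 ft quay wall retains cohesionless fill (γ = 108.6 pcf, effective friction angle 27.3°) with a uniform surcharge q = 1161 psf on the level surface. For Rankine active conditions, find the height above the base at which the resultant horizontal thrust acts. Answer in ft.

7.55 ft

K_a = 0.3711.
Triangular part P₁ = ½K_aγH² = 6385 at H/3 = 5.933 ft; rectangular part P₂ = K_a q H = 7670 at H/2 = 8.900 ft.
ȳ = (P₁·5.933 + P₂·8.900)/(P₁+P₂) = 7.552 ft.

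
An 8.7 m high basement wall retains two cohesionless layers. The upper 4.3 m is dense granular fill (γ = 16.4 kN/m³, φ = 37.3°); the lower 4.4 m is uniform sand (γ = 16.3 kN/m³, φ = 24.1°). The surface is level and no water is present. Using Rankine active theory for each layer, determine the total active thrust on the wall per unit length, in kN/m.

234 kN/m

K_a1 = tan²(45°−37.3°/2) = 0.2453; K_a2 = tan²(45°−24.1°/2) = 0.4201.
Layer 1: σ at base = K_a1 γ₁ h₁ = 17.30 kPa; P₁ = ½×17.30×4.3 = 37.20.
Layer 2: σ_v at top = γ₁h₁ = 70.52; σ_h top = K_a2×70.52 = 29.63; σ_h base = K_a2×(70.52+16.3×4.4) = 59.76.
P₂ = ½(29.63+59.76)×4.4 = 196.6. Total P_a = 37.20+196.6 = 233.8 kN/m.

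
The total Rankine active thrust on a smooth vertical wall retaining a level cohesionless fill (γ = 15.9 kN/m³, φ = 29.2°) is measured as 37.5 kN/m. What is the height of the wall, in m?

K_a = 0.3442. P_a = ½ K_a γ H² ⇒ H = √(2P_a/(K_a γ)).
H = √(2×37.5/(0.3442×15.9)) = 3.702 m.

3.70 m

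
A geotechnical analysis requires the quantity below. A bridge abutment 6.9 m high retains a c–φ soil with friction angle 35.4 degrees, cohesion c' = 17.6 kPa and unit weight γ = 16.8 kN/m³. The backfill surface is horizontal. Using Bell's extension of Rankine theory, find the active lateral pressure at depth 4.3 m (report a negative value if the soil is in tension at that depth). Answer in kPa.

1.08 kPa

K_a = (1 − sin φ)/(1 + sin φ) = 0.2664.
σ_a = K_a γ z − 2c√K_a = 0.2664×16.8×4.3 − 2×17.6×0.5161 = 1.077 kPa.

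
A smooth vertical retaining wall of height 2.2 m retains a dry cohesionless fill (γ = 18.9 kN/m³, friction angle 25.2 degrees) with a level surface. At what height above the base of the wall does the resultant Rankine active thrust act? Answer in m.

0.733 m

K_a = 0.4027.
The pressure distribution is triangular, so the resultant acts at H/3 above the base = 2.2/3 = 0.7333 m.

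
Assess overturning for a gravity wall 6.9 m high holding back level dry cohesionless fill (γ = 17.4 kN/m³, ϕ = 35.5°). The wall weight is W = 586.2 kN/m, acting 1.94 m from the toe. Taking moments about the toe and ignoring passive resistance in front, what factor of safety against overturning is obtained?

K_a = tan²(45° − 35.5°/2) = 0.2653.
P_a = ½K_aγH² = 0.5×0.2653×17.4×6.9² = 109.9 kN/m, acting at H/3 = 2.300 m above the base.
Overturning moment M_o = P_a × H/3 = 109.9 × 2.300 = 252.7.
Resisting moment M_r = W × 1.94 = 586.2 × 1.94 = 1137.
FS_overturning = M_r/M_o = 1137/252.7 = 4.500.

4.50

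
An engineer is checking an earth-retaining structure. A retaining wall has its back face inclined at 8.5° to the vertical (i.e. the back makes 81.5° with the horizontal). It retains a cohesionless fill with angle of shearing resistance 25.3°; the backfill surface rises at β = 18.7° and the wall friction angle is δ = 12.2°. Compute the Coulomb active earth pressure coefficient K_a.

K_a = sin²(α+φ) / [sin²α · sin(α−δ) · (1 + √{sin(φ+δ)sin(φ−β) / (sin(α−δ)sin(α+β))})²].
With α = 81.5°, φ = 25.3°, δ = 12.2°, β = 18.7°: K_a = 0.6155.

0.615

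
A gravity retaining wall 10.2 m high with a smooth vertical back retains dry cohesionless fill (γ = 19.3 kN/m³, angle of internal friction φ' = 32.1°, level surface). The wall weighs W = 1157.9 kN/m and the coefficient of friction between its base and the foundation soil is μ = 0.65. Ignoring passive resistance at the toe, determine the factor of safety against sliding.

2.45

K_a = tan²(45° − 32.1°/2) = 0.3060.
P_a = ½K_aγH² = 0.5×0.3060×19.3×10.2² = 307.2 kN/m, acting at H/3 = 3.400 m above the base.
FS_sliding = μW / P_a = 0.65×1157.9 / 307.2 = 2.450.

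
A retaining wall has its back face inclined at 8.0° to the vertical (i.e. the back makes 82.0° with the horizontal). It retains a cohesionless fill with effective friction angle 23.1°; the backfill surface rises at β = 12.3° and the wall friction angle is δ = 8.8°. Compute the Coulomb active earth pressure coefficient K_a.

0.568

K_a = sin²(α+φ) / [sin²α · sin(α−δ) · (1 + √{sin(φ+δ)sin(φ−β) / (sin(α−δ)sin(α+β))})²].
With α = 82.0°, φ = 23.1°, δ = 8.8°, β = 12.3°: K_a = 0.5681.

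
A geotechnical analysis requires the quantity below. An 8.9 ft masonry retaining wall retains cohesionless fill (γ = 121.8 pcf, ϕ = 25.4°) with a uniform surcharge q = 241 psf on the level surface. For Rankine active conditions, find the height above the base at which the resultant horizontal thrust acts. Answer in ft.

K_a = 0.3996.
Triangular part P₁ = ½K_aγH² = 1928 at H/3 = 2.967 ft; rectangular part P₂ = K_a q H = 857.2 at H/2 = 4.450 ft.
ȳ = (P₁·2.967 + P₂·4.450)/(P₁+P₂) = 3.423 ft.

3.42 ft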